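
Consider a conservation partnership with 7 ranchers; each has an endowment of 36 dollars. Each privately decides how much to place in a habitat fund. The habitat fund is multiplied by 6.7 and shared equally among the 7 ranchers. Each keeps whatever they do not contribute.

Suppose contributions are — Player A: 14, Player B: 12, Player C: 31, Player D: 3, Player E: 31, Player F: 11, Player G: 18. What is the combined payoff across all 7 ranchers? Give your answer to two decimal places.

Total contributed: 14 + 12 + 31 + 3 + 31 + 11 + 18 = 120; total kept: 7 × 36 − 120 = 132.
The habitat fund pays out 6.7 × 120 = 804.00 in aggregate.
Group total = 132 + 804.00 = 936.00.

936.00 dollars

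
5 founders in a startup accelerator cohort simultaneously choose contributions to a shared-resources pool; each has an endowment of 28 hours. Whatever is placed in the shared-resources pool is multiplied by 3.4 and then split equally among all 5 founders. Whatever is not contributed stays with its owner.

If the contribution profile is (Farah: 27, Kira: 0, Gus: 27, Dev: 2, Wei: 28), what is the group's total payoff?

Total contributed: 27 + 0 + 27 + 2 + 28 = 84; total kept: 5 × 28 − 84 = 56.
The shared-resources pool pays out 3.4 × 84 = 285.60 in aggregate.
Group total = 56 + 285.60 = 341.60.

341.60 hours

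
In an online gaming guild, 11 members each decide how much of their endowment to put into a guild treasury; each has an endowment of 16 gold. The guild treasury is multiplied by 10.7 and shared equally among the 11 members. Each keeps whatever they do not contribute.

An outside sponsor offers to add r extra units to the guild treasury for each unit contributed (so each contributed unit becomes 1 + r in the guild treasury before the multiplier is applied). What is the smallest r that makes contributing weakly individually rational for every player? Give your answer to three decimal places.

With matching at rate r, one contributed unit becomes (1 + r) in the guild treasury and returns 10.7 × (1 + r) / 11 to the contributor.
Setting this equal to 1: 1 + r = 11/10.7 = 1.0280.
So the minimum matching rate is r = 1.0280 − 1 = 0.028.

0.028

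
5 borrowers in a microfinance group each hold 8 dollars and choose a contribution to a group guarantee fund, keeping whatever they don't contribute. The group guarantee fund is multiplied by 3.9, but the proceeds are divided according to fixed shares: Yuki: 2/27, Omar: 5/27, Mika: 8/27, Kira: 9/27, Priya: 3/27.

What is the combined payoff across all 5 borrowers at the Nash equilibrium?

Player j's private return per contributed unit is 3.9 × (j's share). Contributing is weakly dominant for j when that share is at least 1/3.9 = 0.2564, and contributing 0 is dominant otherwise.
The shares above 0.2564 belong to Mika and Kira, contributing 8 each; the remaining 3 contribute 0. Total contributed: 16.
The group guarantee fund pays out 3.9 × 16 = 62.40 in total (split across the unequal shares, but the aggregate is all that matters for the group sum).
The 3 free-riders keep 8 each, adding 24. Group total = 24 + 62.40 = 86.40.

86.40 dollars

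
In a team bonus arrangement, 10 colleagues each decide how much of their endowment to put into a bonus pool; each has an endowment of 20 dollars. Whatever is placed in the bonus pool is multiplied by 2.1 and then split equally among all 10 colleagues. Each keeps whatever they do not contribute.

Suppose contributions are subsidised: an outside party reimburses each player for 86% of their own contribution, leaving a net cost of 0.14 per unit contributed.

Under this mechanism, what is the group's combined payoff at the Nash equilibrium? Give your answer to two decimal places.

592.00 dollars

With the mechanism, a contributed unit returns (2.1/10) / 0.14 = 1.5000 per unit of net cost to the contributor — now above 1 — so contributing fully is weakly dominant for every player.
So the Nash equilibrium is full contribution by all 10; the group earns 10 × (20 × 0.86 + 2.1 × 20) = 592.00.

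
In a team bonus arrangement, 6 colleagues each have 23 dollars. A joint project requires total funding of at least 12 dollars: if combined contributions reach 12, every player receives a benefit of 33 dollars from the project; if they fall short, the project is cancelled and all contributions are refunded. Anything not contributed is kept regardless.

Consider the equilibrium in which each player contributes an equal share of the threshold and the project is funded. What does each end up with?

Equal share of the threshold: 12/6 = 2.
At this profile no one gains by cutting their contribution: any cut drops the total below 12, the project is cancelled, contributions are refunded, and the deviator ends with 23, which is less than 23 − 2 + 33 = 54. Contributing more than 2 just wastes the excess. So contributing exactly 2 is a best response.
Each player's payoff: 23 − 2 + 33 = 54.

54 dollars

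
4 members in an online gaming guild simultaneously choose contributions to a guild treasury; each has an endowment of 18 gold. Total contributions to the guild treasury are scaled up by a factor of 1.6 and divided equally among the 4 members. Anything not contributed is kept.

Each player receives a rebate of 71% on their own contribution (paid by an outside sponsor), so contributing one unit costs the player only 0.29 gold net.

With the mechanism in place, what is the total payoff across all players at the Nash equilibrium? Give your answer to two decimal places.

166.32 gold

With the mechanism, a contributed unit returns (1.6/4) / 0.29 = 1.3793 per unit of net cost to the contributor — now above 1 — so contributing fully is weakly dominant for every player.
At the Nash equilibrium everyone contributes 18. Group total payoff = 4 × (18 × 0.71 + 1.6 × 18) = 166.32.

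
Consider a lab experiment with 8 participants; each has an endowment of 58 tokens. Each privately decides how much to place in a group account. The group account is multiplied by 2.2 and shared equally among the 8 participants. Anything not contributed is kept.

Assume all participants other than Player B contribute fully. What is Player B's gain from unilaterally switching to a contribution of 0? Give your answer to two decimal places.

Switching from a contribution of 58 to 0 lets Player B keep an extra 58 tokens, but lowers the group account by 58, which costs Player B their own share of that drop: 2.2/8 × 58 = 15.95.
Net gain = 58 − 15.95 = 42.05. The private return per contributed unit (0.2750) is below 1, so free-riding is indeed the best response regardless of what the others do.

42.05 tokens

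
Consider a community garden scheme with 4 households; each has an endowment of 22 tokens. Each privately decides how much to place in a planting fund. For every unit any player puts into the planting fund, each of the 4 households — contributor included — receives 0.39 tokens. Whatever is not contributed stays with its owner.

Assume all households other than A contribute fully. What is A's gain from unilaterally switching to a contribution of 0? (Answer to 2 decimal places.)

13.42 tokens

Switching from a contribution of 22 to 0 lets A keep an extra 22 tokens, but lowers the planting fund by 22, which costs A their own share of that drop: 0.39 × 22 = 8.58.
Net gain = 22 − 8.58 = 13.42. The private return per contributed unit (0.39) is below 1, so free-riding is indeed the best response regardless of what the others do.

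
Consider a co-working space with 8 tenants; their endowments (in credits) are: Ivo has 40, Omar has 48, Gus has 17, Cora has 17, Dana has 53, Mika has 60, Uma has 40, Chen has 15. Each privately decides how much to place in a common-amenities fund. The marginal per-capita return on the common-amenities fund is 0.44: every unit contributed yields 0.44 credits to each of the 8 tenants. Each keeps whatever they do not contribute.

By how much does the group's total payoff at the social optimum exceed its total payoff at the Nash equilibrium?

730.80 credits

The private return per contributed unit is 0.44 < 1 for everyone, so the Nash equilibrium is zero contribution and the group total is Σ E_j = 40 + 48 + 17 + 17 + 53 + 60 + 40 + 15 = 290.
Each contributed unit returns 3.520 to the group, so the social optimum is full contribution by everyone: group total = 3.520 × 290 = 1020.80.
Efficiency loss = (3.520 − 1) × 290 = 730.80.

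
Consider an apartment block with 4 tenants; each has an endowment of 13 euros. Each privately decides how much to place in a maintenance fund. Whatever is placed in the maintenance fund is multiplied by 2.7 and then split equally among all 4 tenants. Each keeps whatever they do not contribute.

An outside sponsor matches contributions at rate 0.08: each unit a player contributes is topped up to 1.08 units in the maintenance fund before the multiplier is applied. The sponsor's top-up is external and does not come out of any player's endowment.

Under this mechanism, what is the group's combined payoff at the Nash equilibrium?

52.00 euros

The effective private return is 2.7 × 1.08 / 4 = 0.7290, which is still under 1, so the mechanism doesn't change anyone's dominant strategy: zero contribution.
At the Nash equilibrium no one contributes; group total payoff = 4 × 13 = 52.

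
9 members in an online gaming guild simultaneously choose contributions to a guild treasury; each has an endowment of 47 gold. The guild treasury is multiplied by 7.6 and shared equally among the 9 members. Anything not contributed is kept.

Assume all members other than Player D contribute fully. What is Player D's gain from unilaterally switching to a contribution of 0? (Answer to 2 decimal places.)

7.31 gold

Switching from a contribution of 47 to 0 lets Player D keep an extra 47 gold, but lowers the guild treasury by 47, which costs Player D their own share of that drop: 7.6/9 × 47 = 39.69.
Net gain = 47 − 39.69 = 7.31. The private return per contributed unit (0.8444) is below 1, so free-riding is indeed the best response regardless of what the others do.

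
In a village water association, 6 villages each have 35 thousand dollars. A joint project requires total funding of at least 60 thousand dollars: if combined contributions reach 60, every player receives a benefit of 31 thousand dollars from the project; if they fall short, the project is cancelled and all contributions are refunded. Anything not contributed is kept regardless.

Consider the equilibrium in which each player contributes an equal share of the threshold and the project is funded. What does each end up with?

56 thousand dollars

Equal share of the threshold: 60/6 = 10.
At this profile no one gains by cutting their contribution: any cut drops the total below 60, the project is cancelled, contributions are refunded, and the deviator ends with 35, which is less than 35 − 10 + 31 = 56. Contributing more than 10 just wastes the excess. So contributing exactly 10 is a best response.
Each player's payoff: 35 − 10 + 31 = 56.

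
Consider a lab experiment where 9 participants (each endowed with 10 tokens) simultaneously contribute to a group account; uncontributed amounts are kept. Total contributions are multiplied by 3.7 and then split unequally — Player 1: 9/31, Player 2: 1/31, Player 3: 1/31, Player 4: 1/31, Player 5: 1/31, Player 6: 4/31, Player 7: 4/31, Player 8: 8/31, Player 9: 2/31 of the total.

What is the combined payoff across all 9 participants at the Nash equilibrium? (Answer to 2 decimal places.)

For player j, contributing a unit is worthwhile iff 3.7 × (j's share) ≥ 1, i.e. iff j's share is at least 0.2703.
The only share above 0.2703 is Player 1's 9/31, contributing 10; the remaining 8 contribute 0. Total contributed: 10.
The group account pays out 3.7 × 10 = 37.00 in total (split across the unequal shares, but the aggregate is all that matters for the group sum).
The 8 free-riders keep 10 each, adding 80. Group total = 80 + 37.00 = 117.00.

117.00 tokens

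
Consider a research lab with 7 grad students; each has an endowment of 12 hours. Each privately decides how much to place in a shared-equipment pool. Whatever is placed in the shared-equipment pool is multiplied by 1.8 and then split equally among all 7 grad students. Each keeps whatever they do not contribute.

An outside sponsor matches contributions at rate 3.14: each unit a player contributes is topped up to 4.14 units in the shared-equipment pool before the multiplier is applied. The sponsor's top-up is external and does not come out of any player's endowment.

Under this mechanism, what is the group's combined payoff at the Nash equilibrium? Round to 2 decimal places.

Under the mechanism each unit contributed yields 1.8 × 4.14 / 7 = 1.0646 back to its contributor per unit of net cost, which exceeds 1, making full contribution the dominant choice for everyone.
At the Nash equilibrium everyone contributes 12. Group total payoff = 1.8 × 4.14 × 84 = 625.97.

625.97 hours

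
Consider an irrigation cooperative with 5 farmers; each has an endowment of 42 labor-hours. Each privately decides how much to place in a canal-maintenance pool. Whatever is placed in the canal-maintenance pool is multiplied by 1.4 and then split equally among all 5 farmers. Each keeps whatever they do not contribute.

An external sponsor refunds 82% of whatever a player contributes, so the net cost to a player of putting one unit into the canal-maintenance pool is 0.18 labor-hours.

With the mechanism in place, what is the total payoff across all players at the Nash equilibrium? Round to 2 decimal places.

466.20 labor-hours

Under the mechanism each unit contributed yields (1.4/5) / 0.18 = 1.5556 back to its contributor per unit of net cost, which exceeds 1, making full contribution the dominant choice for everyone.
At the Nash equilibrium everyone contributes 42. Group total payoff = 5 × (42 × 0.82 + 1.4 × 42) = 466.20.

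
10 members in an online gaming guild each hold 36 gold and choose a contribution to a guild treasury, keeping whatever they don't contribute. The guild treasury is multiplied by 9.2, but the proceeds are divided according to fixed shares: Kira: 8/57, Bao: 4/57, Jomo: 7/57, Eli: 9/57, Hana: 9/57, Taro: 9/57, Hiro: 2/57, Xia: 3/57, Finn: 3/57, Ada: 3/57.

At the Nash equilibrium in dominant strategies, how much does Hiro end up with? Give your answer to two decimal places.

94.11 gold

A player with share s gets back 9.2·s per unit contributed, so full contribution is dominant for anyone with s > 1/9.2 = 0.1087 and zero contribution is dominant for anyone below.
Kira, Jomo, Eli, Hana and Taro clear that bar, contributing 36 each; the remaining 5 contribute 0. Total contributed: 180.
Hiro keeps 36 and receives 9.2 × 180 × 2/57 = 58.11 from the guild treasury, for a payoff of 94.11.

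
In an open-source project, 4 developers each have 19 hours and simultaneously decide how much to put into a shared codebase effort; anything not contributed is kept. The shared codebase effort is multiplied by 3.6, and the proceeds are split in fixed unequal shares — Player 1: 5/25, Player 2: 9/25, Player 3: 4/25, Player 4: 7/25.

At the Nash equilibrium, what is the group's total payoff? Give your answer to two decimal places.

174.80 hours

Each unit j contributes comes back to j as 3.6 × (j's share), so j prefers to contribute only if that share exceeds 1/3.6 = 0.2778; otherwise keeping the unit dominates.
The shares above 0.2778 belong to Player 2 and Player 4, contributing 19 each; the remaining 2 contribute 0. Total contributed: 38.
The shared codebase effort pays out 3.6 × 38 = 136.80 in total (split across the unequal shares, but the aggregate is all that matters for the group sum).
The 2 free-riders keep 19 each, adding 38. Group total = 38 + 136.80 = 174.80.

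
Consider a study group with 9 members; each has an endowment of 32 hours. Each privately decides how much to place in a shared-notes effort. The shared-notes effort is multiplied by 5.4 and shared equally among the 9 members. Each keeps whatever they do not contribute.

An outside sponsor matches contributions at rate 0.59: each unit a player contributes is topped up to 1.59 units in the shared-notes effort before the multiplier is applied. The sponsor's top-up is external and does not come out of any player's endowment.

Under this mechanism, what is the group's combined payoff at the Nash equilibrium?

With the mechanism, a contributed unit returns 5.4 × 1.59 / 9 = 0.9540 per unit of net cost — still below 1 — so contributing 0 remains dominant for every player.
Everyone keeps their endowment and the group total is 9 × 32 = 288.

288.00 hours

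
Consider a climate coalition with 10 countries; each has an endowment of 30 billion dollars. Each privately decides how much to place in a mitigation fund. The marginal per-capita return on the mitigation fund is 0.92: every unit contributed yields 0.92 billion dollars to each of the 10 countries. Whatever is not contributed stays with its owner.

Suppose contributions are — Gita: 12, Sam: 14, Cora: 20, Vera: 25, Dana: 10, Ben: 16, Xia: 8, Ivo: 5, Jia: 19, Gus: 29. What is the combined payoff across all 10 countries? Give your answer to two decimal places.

Total contributed: 12 + 14 + 20 + 25 + 10 + 16 + 8 + 5 + 19 + 29 = 158; total kept: 10 × 30 − 158 = 142.
The mitigation fund pays out 0.92 × 10 × 158 = 1453.60 in aggregate.
Group total = 142 + 1453.60 = 1595.60.

1595.60 billion dollars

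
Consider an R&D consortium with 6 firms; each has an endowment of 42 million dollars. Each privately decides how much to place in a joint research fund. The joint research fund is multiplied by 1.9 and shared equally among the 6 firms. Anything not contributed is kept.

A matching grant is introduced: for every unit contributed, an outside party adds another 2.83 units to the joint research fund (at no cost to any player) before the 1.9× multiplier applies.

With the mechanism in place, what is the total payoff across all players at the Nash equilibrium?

1833.80 million dollars

The effective private return per unit is now 1.9 × 3.83 / 6 = 1.2128 > 1, so every player's dominant strategy flips to full contribution.
At the Nash equilibrium everyone contributes 42. Group total payoff = 1.9 × 3.83 × 252 = 1833.80.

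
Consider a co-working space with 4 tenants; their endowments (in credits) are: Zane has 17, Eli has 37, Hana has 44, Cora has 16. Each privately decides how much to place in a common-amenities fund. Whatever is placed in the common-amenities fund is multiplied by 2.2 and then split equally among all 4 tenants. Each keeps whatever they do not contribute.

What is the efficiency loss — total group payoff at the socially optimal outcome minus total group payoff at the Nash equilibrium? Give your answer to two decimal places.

The private return per contributed unit is 2.2/4 = 0.5500 < 1 for every player regardless of endowment, so the Nash equilibrium is zero contribution and the group total is Σ E_j = 17 + 37 + 44 + 16 = 114.
Each contributed unit returns 2.200 to the group, so the social optimum is full contribution by everyone: group total = 2.200 × 114 = 250.80.
Efficiency loss = (2.200 − 1) × 114 = 136.80.

136.80 credits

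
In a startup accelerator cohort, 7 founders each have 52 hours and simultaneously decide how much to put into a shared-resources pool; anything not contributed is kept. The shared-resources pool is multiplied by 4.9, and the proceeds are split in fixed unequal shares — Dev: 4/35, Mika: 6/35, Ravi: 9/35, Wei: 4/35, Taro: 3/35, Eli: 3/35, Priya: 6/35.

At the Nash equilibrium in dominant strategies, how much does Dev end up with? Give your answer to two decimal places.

81.12 hours

Player j's private return per contributed unit is 4.9 × (j's share). Contributing is weakly dominant for j when that share is at least 1/4.9 = 0.2041, and contributing 0 is dominant otherwise.
Ravi alone (share 9/35) is above the threshold, contributing 52; the remaining 6 contribute 0. Total contributed: 52.
Dev keeps 52 and receives 4.9 × 52 × 4/35 = 29.12 from the shared-resources pool, for a payoff of 81.12.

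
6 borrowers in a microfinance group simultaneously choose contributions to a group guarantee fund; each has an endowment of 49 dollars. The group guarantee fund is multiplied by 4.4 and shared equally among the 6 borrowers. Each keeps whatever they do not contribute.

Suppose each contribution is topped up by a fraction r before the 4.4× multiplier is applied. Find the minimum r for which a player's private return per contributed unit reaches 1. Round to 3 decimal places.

0.364

With matching at rate r, one contributed unit becomes (1 + r) in the group guarantee fund and returns 4.4 × (1 + r) / 6 to the contributor.
Setting this equal to 1: 1 + r = 6/4.4 = 1.3636.
So the minimum matching rate is r = 1.3636 − 1 = 0.364.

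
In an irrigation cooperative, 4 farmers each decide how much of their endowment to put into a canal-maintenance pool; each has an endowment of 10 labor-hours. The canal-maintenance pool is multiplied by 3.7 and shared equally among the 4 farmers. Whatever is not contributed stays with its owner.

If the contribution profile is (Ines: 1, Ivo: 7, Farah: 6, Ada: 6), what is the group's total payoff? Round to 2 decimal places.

94.00 labor-hours

Total contributed: 1 + 7 + 6 + 6 = 20; total kept: 4 × 10 − 20 = 20.
The canal-maintenance pool pays out 3.7 × 20 = 74.00 in aggregate.
Group total = 20 + 74.00 = 94.00.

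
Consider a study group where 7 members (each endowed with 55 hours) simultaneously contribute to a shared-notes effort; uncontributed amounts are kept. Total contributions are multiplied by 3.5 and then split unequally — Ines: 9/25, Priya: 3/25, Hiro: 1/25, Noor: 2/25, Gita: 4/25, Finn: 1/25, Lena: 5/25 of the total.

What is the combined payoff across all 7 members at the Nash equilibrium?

522.50 hours

Player j's private return per contributed unit is 3.5 × (j's share). Contributing is weakly dominant for j when that share is at least 1/3.5 = 0.2857, and contributing 0 is dominant otherwise.
The only share above 0.2857 is Ines's 9/25, contributing 55; the remaining 6 contribute 0. Total contributed: 55.
The shared-notes effort pays out 3.5 × 55 = 192.50 in total (split across the unequal shares, but the aggregate is all that matters for the group sum).
The 6 free-riders keep 55 each, adding 330. Group total = 330 + 192.50 = 522.50.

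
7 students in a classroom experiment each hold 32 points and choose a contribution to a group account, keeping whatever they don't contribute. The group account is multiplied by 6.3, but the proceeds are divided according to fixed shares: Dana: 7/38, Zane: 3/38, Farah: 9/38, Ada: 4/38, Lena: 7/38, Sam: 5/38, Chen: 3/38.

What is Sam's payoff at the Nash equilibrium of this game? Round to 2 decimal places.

A player with share s gets back 6.3·s per unit contributed, so full contribution is dominant for anyone with s > 1/6.3 = 0.1587 and zero contribution is dominant for anyone below.
Dana, Farah and Lena are above the threshold, contributing 32 each; the remaining 4 contribute 0. Total contributed: 96.
Sam keeps 32 and receives 6.3 × 96 × 5/38 = 79.58 from the group account, for a payoff of 111.58.

111.58 points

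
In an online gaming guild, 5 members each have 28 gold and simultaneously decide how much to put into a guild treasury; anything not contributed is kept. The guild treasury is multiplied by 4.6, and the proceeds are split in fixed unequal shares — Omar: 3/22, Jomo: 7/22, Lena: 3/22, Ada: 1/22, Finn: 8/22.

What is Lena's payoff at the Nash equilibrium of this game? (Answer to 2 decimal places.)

Each unit j contributes comes back to j as 4.6 × (j's share), so j prefers to contribute only if that share exceeds 1/4.6 = 0.2174; otherwise keeping the unit dominates.
The shares above 0.2174 belong to Jomo and Finn, contributing 28 each; the remaining 3 contribute 0. Total contributed: 56.
Lena keeps 28 and receives 4.6 × 56 × 3/22 = 35.13 from the guild treasury, for a payoff of 63.13.

63.13 gold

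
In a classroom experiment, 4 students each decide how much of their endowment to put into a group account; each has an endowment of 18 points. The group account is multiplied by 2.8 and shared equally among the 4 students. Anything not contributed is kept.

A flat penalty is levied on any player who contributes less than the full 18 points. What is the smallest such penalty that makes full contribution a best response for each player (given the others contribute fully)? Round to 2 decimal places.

Given the others contribute fully, the best deviation is to contribute 0 (any partial contribution still incurs the fine and gives up units whose private return 0.7000 is below 1).
Deviating from 18 to 0 saves 18 points but forfeits the deviator's share of the drop in the group account: 2.8/4 × 18 = 12.60.
So the deviation gain is 18 − 12.60 = 5.40, and the fine must be at least 5.40 points to wipe it out.

5.40 points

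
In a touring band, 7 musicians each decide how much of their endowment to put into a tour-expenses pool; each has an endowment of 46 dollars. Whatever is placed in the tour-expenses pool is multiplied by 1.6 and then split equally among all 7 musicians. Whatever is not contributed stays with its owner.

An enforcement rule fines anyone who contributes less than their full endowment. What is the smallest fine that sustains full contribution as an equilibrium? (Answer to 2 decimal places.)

35.49 dollars

Given the others contribute fully, the best deviation is to contribute 0 (any partial contribution still incurs the fine and gives up units whose private return 0.2286 is below 1).
Deviating from 46 to 0 saves 46 dollars but forfeits the deviator's share of the drop in the tour-expenses pool: 1.6/7 × 46 = 10.51.
So the deviation gain is 46 − 10.51 = 35.49, and the fine must be at least 35.49 dollars to wipe it out.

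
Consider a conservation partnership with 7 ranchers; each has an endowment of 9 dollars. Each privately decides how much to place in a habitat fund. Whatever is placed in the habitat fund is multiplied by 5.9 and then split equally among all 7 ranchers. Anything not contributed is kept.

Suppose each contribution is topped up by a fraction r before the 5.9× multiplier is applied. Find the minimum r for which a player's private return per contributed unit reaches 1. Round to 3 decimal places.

With matching at rate r, one contributed unit becomes (1 + r) in the habitat fund and returns 5.9 × (1 + r) / 7 to the contributor.
Setting this equal to 1: 1 + r = 7/5.9 = 1.1864.
So the minimum matching rate is r = 1.1864 − 1 = 0.186.

0.186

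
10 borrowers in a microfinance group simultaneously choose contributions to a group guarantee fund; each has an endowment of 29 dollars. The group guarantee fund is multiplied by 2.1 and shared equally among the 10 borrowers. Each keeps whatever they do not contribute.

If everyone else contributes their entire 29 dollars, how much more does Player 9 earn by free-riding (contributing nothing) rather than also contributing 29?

Switching from a contribution of 29 to 0 lets Player 9 keep an extra 29 dollars, but lowers the group guarantee fund by 29, which costs Player 9 their own share of that drop: 2.1/10 × 29 = 6.09.
Net gain = 29 − 6.09 = 22.91. The private return per contributed unit (0.2100) is below 1, so free-riding is indeed the best response regardless of what the others do.

22.91 dollars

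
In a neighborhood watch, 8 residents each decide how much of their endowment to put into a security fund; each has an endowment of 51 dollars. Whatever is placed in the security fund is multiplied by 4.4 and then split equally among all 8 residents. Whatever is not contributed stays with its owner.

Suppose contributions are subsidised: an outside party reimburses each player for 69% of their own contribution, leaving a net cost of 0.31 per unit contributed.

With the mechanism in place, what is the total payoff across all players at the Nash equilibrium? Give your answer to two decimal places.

The effective private return per unit is now (4.4/8) / 0.31 = 1.7742 > 1, so every player's dominant strategy flips to full contribution.
So the Nash equilibrium is full contribution by all 8; the group earns 8 × (51 × 0.69 + 4.4 × 51) = 2076.72.

2076.72 dollars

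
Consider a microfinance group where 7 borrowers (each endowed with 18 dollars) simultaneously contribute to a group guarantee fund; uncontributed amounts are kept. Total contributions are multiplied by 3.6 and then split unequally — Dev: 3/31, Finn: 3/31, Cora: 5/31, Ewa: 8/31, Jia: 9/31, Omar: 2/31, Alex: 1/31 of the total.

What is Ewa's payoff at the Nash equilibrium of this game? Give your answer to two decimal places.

Player j's private return per contributed unit is 3.6 × (j's share). Contributing is weakly dominant for j when that share is at least 1/3.6 = 0.2778, and contributing 0 is dominant otherwise.
Jia alone (share 9/31) is above the threshold, contributing 18; the remaining 6 contribute 0. Total contributed: 18.
Ewa keeps 18 and receives 3.6 × 18 × 8/31 = 16.72 from the group guarantee fund, for a payoff of 34.72.

34.72 dollars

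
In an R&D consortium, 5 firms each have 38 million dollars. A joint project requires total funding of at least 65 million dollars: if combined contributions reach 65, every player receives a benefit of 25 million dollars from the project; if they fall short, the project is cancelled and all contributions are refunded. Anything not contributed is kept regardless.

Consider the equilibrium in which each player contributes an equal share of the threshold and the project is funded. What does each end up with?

Equal share of the threshold: 65/5 = 13.
At this profile no one gains by cutting their contribution: any cut drops the total below 65, the project is cancelled, contributions are refunded, and the deviator ends with 38, which is less than 38 − 13 + 25 = 50. Contributing more than 13 just wastes the excess. So contributing exactly 13 is a best response.
Each player's payoff: 38 − 13 + 25 = 50.

50 million dollars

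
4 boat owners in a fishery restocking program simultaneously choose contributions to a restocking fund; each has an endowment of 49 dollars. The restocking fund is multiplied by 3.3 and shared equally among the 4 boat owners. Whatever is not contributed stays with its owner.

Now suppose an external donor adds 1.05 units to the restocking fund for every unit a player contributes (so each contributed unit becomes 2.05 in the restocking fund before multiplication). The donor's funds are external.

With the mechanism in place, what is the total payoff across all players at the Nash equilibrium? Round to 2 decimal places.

The effective private return per unit is now 3.3 × 2.05 / 4 = 1.6913 > 1, so every player's dominant strategy flips to full contribution.
At the Nash equilibrium everyone contributes 49. Group total payoff = 3.3 × 2.05 × 196 = 1325.94.

1325.94 dollars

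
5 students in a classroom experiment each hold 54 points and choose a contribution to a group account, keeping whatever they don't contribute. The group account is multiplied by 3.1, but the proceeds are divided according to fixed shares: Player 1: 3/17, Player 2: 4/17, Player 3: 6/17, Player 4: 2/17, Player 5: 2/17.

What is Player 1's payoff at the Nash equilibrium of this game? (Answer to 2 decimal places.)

83.54 points

Player j's private return per contributed unit is 3.1 × (j's share). Contributing is weakly dominant for j when that share is at least 1/3.1 = 0.3226, and contributing 0 is dominant otherwise.
Player 3 alone (share 6/17) is above the threshold, contributing 54; the remaining 4 contribute 0. Total contributed: 54.
Player 1 keeps 54 and receives 3.1 × 54 × 3/17 = 29.54 from the group account, for a payoff of 83.54.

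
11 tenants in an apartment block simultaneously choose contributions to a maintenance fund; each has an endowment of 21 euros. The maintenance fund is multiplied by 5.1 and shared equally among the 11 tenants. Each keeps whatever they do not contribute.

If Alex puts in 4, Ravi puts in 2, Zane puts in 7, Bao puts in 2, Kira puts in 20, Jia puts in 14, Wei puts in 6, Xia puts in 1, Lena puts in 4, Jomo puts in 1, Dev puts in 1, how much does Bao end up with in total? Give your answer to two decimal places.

Total contributed: 4 + 2 + 7 + 2 + 20 + 14 + 6 + 1 + 4 + 1 + 1 = 62.
Each receives 5.1 × 62 / 11 = 28.75 from the maintenance fund.
Bao keeps 21 − 2 = 19, so Bao's payoff is 19 + 28.75 = 47.75.

47.75 euros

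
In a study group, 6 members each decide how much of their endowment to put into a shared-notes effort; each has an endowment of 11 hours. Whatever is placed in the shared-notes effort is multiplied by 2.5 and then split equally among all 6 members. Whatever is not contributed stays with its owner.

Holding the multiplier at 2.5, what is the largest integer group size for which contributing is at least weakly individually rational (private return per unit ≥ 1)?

Private return per unit is 2.5/(group size), which is ≥ 1 whenever the group size is ≤ 2.5.
The largest such integer is 2.

2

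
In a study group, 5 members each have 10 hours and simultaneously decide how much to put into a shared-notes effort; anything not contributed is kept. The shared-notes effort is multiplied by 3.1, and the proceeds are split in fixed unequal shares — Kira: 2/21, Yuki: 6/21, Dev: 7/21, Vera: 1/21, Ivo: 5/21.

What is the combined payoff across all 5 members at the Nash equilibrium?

71.00 hours

Player j's private return per contributed unit is 3.1 × (j's share). Contributing is weakly dominant for j when that share is at least 1/3.1 = 0.3226, and contributing 0 is dominant otherwise.
Dev alone (share 7/21) is above the threshold, contributing 10; the remaining 4 contribute 0. Total contributed: 10.
The shared-notes effort pays out 3.1 × 10 = 31.00 in total (split across the unequal shares, but the aggregate is all that matters for the group sum).
The 4 free-riders keep 10 each, adding 40. Group total = 40 + 31.00 = 71.00.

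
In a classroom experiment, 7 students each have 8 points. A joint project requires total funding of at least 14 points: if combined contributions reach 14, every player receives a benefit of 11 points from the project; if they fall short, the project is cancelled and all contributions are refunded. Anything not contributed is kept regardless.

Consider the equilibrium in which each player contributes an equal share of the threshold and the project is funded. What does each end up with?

17 points

Equal share of the threshold: 14/7 = 2.
At this profile no one gains by cutting their contribution: any cut drops the total below 14, the project is cancelled, contributions are refunded, and the deviator ends with 8, which is less than 8 − 2 + 11 = 17. Contributing more than 2 just wastes the excess. So contributing exactly 2 is a best response.
Each player's payoff: 8 − 2 + 11 = 17.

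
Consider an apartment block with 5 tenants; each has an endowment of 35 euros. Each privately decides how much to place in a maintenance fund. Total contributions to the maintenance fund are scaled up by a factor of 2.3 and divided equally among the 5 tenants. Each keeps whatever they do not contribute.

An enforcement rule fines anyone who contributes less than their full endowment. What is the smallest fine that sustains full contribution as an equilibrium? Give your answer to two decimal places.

18.90 euros

Given the others contribute fully, the best deviation is to contribute 0 (any partial contribution still incurs the fine and gives up units whose private return 0.4600 is below 1).
Deviating from 35 to 0 saves 35 euros but forfeits the deviator's share of the drop in the maintenance fund: 2.3/5 × 35 = 16.10.
So the deviation gain is 35 − 16.10 = 18.90, and the fine must be at least 18.90 euros to wipe it out.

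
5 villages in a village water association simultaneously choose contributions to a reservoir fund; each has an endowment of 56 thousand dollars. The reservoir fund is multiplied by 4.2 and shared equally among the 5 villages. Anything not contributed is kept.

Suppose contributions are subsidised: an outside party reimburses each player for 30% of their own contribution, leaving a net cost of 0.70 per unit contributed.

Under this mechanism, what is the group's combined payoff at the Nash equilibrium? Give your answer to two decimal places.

The effective private return per unit is now (4.2/5) / 0.70 = 1.2000 > 1, so every player's dominant strategy flips to full contribution.
So the Nash equilibrium is full contribution by all 5; the group earns 5 × (56 × 0.30 + 4.2 × 56) = 1260.00.

1260.00 thousand dollars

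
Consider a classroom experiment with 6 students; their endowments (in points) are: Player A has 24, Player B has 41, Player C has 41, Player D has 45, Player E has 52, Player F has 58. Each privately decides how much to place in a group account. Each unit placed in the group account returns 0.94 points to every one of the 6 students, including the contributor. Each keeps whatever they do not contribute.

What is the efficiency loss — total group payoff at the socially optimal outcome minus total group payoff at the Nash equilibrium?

1211.04 points

The private return per contributed unit is 0.94 < 1 for everyone, so the Nash equilibrium is zero contribution and the group total is Σ E_j = 24 + 41 + 41 + 45 + 52 + 58 = 261.
Each contributed unit returns 5.640 to the group, so the social optimum is full contribution by everyone: group total = 5.640 × 261 = 1472.04.
Efficiency loss = (5.640 − 1) × 261 = 1211.04.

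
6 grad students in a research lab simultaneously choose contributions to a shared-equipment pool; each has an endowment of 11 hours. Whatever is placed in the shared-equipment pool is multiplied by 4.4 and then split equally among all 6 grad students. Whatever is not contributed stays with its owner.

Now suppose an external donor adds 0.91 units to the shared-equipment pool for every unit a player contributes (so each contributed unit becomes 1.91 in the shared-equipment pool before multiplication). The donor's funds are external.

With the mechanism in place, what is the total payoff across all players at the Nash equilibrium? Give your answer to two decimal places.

554.66 hours

The effective private return per unit is now 4.4 × 1.91 / 6 = 1.4007 > 1, so every player's dominant strategy flips to full contribution.
So the Nash equilibrium is full contribution by all 6; the group earns 4.4 × 1.91 × 66 = 554.66.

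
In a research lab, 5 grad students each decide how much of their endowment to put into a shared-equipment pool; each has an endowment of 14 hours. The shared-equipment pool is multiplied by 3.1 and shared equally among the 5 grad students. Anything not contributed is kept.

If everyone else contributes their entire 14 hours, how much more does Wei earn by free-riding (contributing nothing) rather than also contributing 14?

Switching from a contribution of 14 to 0 lets Wei keep an extra 14 hours, but lowers the shared-equipment pool by 14, which costs Wei their own share of that drop: 3.1/5 × 14 = 8.68.
Net gain = 14 − 8.68 = 5.32. The private return per contributed unit (0.6200) is below 1, so free-riding is indeed the best response regardless of what the others do.

5.32 hours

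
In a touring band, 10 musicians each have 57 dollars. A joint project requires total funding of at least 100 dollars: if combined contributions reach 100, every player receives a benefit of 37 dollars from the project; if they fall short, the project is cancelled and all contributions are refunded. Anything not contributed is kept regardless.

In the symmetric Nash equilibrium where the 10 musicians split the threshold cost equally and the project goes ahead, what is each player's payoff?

Equal share of the threshold: 100/10 = 10.
At this profile no one gains by cutting their contribution: any cut drops the total below 100, the project is cancelled, contributions are refunded, and the deviator ends with 57, which is less than 57 − 10 + 37 = 84. Contributing more than 10 just wastes the excess. So contributing exactly 10 is a best response.
Each player's payoff: 57 − 10 + 37 = 84.

84 dollars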